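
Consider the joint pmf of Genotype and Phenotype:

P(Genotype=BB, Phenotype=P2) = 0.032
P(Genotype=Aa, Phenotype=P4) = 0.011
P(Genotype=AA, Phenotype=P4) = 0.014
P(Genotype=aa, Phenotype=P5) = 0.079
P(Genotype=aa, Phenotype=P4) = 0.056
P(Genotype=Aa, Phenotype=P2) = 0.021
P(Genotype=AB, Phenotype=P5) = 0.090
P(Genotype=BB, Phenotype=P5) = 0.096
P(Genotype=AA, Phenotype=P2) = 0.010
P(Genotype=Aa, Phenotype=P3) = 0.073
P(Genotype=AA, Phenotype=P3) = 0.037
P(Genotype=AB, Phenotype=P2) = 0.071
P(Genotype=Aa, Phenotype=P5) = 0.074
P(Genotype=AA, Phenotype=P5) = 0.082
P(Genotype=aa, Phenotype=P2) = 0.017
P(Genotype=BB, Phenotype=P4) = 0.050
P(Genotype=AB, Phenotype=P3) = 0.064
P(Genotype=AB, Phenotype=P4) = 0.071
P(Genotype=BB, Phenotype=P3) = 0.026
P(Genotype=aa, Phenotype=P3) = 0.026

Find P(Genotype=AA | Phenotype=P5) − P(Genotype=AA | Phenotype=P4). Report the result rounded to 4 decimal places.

0.1255

P(Phenotype=P5) = 0.082 + 0.074 + 0.079 + 0.090 + 0.096 = 0.421; P(Genotype=AA | Phenotype=P5) = 0.082/0.421 = 0.19477.
P(Phenotype=P4) = 0.014 + 0.011 + 0.056 + 0.071 + 0.050 = 0.202; P(Genotype=AA | Phenotype=P4) = 0.014/0.202 = 0.06931.
Difference = 0.1255.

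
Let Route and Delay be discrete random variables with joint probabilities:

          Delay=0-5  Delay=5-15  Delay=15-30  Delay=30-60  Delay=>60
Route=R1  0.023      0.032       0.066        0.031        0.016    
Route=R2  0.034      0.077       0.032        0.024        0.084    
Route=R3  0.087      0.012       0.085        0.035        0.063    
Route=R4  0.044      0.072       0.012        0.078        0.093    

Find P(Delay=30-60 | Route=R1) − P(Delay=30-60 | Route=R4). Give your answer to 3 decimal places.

P(Route=R1) = 0.023 + 0.032 + 0.066 + 0.031 + 0.016 = 0.168; P(Delay=30-60 | Route=R1) = 0.031/0.168 = 0.1845.
P(Route=R4) = 0.044 + 0.072 + 0.012 + 0.078 + 0.093 = 0.299; P(Delay=30-60 | Route=R4) = 0.078/0.299 = 0.2609.
Difference = -0.076.

-0.076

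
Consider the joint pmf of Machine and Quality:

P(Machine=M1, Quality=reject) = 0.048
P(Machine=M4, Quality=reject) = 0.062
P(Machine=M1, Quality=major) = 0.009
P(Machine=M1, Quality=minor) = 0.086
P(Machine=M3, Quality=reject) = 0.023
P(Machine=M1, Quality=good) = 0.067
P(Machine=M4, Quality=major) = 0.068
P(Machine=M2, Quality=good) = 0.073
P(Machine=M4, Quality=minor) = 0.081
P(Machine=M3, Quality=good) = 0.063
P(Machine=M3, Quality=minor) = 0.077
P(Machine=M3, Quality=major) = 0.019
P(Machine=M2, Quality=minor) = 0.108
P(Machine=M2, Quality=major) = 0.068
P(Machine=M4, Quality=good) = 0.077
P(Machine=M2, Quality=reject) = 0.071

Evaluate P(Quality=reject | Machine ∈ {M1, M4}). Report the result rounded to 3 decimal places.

0.221

P(Machine=M1) = 0.067 + 0.086 + 0.009 + 0.048 = 0.210.
P(Machine=M4) = 0.077 + 0.081 + 0.068 + 0.062 = 0.288.
P(Machine ∈ {M1, M4}) = 0.210 + 0.288 = 0.498; P(Quality=reject, Machine ∈ {M1, M4}) = 0.048 + 0.062 = 0.110.
P(Quality=reject | Machine ∈ {M1, M4}) = 0.110/0.498 = 0.221.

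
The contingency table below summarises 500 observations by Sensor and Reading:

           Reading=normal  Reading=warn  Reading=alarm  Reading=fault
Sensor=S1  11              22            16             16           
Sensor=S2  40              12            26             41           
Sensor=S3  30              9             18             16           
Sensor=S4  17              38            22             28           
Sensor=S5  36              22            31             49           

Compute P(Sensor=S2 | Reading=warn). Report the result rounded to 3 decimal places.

Total with Reading=warn: 22 + 12 + 9 + 38 + 22 = 103.
P(Sensor=S2 | Reading=warn) = 12/103 = 0.117.

0.117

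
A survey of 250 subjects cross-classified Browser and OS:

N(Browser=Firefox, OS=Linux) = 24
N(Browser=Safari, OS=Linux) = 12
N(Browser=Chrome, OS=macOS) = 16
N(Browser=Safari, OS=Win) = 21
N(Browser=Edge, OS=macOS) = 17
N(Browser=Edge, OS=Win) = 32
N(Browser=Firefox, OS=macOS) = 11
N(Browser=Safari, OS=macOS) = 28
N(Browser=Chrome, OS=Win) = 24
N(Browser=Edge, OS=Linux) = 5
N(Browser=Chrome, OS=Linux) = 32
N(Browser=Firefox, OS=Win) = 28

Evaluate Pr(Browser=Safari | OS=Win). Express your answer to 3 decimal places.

Total with OS=Win: 24 + 28 + 21 + 32 = 105.
P(Browser=Safari | OS=Win) = 21/105 = 0.200.

0.200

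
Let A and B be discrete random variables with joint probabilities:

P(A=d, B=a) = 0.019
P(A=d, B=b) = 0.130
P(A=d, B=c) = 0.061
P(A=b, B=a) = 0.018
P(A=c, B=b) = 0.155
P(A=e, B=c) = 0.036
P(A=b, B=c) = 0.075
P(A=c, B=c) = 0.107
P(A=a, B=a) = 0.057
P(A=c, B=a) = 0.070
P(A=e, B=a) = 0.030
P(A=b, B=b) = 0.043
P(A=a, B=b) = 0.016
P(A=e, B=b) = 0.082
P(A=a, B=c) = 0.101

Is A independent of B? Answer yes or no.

P(A=a) = 0.174 and P(B=b) = 0.426, so their product is 0.07412, but P(A=a, B=b) = 0.016. Since these differ, A and B are not independent.

no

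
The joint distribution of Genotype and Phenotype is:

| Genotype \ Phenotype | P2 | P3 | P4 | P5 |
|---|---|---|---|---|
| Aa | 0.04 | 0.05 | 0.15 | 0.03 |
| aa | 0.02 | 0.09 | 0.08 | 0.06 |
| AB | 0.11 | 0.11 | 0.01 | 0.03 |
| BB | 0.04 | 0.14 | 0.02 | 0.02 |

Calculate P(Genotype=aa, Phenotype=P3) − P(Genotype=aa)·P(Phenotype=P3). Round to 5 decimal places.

-0.00750

P(Genotype=aa) = 0.02 + 0.09 + 0.08 + 0.06 = 0.25.
P(Phenotype=P3) = 0.05 + 0.09 + 0.11 + 0.14 = 0.39.
P(Genotype=aa, Phenotype=P3) − P(Genotype=aa)P(Phenotype=P3) = 0.09 − 0.25×0.39 = -0.00750.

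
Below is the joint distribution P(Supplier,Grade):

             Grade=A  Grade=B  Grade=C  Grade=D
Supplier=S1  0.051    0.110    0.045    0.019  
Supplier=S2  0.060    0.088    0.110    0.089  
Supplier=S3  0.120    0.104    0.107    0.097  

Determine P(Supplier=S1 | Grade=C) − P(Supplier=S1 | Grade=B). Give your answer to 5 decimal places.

P(Grade=C) = 0.045 + 0.110 + 0.107 = 0.262; P(Supplier=S1 | Grade=C) = 0.045/0.262 = 0.171756.
P(Grade=B) = 0.110 + 0.088 + 0.104 = 0.302; P(Supplier=S1 | Grade=B) = 0.110/0.302 = 0.364238.
Difference = -0.19248.

-0.19248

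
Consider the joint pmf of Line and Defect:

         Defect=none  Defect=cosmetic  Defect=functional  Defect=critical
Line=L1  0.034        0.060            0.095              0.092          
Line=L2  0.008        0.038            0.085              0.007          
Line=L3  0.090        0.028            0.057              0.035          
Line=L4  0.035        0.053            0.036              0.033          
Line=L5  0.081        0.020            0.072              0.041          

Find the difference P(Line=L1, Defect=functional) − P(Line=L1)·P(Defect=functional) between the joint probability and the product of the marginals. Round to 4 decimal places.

-0.0019

P(Line=L1) = 0.034 + 0.060 + 0.095 + 0.092 = 0.281.
P(Defect=functional) = 0.095 + 0.085 + 0.057 + 0.036 + 0.072 = 0.345.
P(Line=L1, Defect=functional) − P(Line=L1)P(Defect=functional) = 0.095 − 0.281×0.345 = -0.0019.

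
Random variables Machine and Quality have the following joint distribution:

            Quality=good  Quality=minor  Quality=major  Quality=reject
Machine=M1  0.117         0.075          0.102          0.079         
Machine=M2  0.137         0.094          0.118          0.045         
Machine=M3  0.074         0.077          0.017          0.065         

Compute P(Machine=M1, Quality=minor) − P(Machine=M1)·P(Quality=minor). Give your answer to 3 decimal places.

P(Machine=M1) = 0.117 + 0.075 + 0.102 + 0.079 = 0.373.
P(Quality=minor) = 0.075 + 0.094 + 0.077 = 0.246.
P(Machine=M1, Quality=minor) − P(Machine=M1)P(Quality=minor) = 0.075 − 0.373×0.246 = -0.017.

-0.017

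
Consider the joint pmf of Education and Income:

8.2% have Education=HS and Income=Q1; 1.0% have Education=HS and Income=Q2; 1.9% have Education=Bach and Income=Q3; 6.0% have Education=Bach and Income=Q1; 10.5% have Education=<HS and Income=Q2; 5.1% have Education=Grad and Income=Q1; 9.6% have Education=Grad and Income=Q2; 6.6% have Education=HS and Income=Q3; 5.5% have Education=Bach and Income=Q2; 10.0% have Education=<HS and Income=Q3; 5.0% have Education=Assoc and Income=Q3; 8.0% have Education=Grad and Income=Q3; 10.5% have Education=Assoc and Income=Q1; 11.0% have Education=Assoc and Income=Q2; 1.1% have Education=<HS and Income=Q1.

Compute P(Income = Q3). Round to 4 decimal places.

0.3150

P(Income=Q3) = 0.100 + 0.066 + 0.050 + 0.019 + 0.080 = 0.315.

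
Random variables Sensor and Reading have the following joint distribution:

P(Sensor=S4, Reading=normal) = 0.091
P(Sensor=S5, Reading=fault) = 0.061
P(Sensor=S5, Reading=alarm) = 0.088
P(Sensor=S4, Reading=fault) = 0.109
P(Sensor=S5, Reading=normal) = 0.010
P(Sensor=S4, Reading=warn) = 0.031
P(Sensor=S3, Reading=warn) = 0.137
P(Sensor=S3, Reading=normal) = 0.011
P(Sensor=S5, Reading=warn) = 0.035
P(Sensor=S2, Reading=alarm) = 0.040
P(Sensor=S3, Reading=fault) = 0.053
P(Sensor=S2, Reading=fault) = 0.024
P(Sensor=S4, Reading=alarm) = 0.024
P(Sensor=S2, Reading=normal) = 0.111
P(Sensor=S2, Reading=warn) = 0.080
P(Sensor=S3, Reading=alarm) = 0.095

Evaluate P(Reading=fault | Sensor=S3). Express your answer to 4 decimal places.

P(Sensor=S3) = 0.011 + 0.137 + 0.095 + 0.053 = 0.296.
P(Reading=fault | Sensor=S3) = 0.053/0.296 = 0.1791.

0.1791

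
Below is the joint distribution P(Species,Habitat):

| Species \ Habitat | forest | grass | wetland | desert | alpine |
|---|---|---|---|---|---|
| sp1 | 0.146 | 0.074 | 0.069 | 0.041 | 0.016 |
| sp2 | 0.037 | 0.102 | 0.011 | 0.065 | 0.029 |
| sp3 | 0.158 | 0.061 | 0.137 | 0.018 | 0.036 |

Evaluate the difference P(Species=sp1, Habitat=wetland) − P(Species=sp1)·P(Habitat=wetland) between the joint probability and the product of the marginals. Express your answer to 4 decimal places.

-0.0061

P(Species=sp1) = 0.146 + 0.074 + 0.069 + 0.041 + 0.016 = 0.346.
P(Habitat=wetland) = 0.069 + 0.011 + 0.137 = 0.217.
P(Species=sp1, Habitat=wetland) − P(Species=sp1)P(Habitat=wetland) = 0.069 − 0.346×0.217 = -0.0061.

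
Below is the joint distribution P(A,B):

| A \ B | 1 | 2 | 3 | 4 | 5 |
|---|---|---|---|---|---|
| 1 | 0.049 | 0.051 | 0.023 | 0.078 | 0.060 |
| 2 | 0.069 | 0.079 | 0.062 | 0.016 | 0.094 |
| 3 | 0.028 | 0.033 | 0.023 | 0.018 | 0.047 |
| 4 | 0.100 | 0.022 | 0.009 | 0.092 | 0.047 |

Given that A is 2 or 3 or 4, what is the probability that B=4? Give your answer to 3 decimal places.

P(A=2) = 0.069 + 0.079 + 0.062 + 0.016 + 0.094 = 0.320.
P(A=3) = 0.028 + 0.033 + 0.023 + 0.018 + 0.047 = 0.149.
P(A=4) = 0.100 + 0.022 + 0.009 + 0.092 + 0.047 = 0.270.
P(A ∈ {2, 3, 4}) = 0.320 + 0.149 + 0.270 = 0.739; P(B=4, A ∈ {2, 3, 4}) = 0.016 + 0.018 + 0.092 = 0.126.
P(B=4 | A ∈ {2, 3, 4}) = 0.126/0.739 = 0.171.

0.171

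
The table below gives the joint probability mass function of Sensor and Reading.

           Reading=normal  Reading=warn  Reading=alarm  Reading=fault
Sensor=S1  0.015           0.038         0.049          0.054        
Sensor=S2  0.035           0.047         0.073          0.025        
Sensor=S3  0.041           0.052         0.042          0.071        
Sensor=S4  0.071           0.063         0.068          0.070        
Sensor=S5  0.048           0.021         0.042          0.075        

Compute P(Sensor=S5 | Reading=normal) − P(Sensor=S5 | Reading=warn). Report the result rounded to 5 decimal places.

P(Reading=normal) = 0.015 + 0.035 + 0.041 + 0.071 + 0.048 = 0.210; P(Sensor=S5 | Reading=normal) = 0.048/0.210 = 0.228571.
P(Reading=warn) = 0.038 + 0.047 + 0.052 + 0.063 + 0.021 = 0.221; P(Sensor=S5 | Reading=warn) = 0.021/0.221 = 0.095023.
Difference = 0.13355.

0.13355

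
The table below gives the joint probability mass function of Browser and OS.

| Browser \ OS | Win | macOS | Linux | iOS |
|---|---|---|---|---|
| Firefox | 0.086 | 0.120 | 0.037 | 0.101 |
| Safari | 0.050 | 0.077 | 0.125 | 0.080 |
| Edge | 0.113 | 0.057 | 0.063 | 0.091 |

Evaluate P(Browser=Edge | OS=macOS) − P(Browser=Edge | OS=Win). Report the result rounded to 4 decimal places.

P(OS=macOS) = 0.120 + 0.077 + 0.057 = 0.254; P(Browser=Edge | OS=macOS) = 0.057/0.254 = 0.22441.
P(OS=Win) = 0.086 + 0.050 + 0.113 = 0.249; P(Browser=Edge | OS=Win) = 0.113/0.249 = 0.45382.
Difference = -0.2294.

-0.2294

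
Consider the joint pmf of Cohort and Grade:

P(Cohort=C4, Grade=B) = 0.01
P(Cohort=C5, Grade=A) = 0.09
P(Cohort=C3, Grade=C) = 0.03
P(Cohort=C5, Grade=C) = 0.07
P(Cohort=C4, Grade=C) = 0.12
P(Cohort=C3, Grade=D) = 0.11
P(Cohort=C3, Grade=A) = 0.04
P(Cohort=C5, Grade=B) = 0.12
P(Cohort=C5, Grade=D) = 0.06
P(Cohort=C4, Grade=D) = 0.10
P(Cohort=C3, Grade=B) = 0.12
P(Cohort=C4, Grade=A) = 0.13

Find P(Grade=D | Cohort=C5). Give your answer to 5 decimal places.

0.17647

P(Cohort=C5) = 0.09 + 0.12 + 0.07 + 0.06 = 0.34.
P(Grade=D | Cohort=C5) = 0.06/0.34 = 0.17647.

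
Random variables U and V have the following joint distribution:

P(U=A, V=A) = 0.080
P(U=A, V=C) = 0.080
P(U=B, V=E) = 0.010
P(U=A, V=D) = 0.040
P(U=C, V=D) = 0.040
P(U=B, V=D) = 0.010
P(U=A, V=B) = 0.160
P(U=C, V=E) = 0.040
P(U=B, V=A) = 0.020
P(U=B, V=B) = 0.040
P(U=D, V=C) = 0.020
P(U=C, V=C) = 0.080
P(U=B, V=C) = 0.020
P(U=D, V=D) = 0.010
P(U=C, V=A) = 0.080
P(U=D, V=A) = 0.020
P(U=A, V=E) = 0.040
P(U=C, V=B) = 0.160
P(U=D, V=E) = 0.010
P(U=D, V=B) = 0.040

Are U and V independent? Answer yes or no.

Every cell satisfies P(U,V) = P(U)·P(V). For instance P(U=A) = 0.400, P(V=B) = 0.400, and 0.400×0.400 = 0.160 matches the joint entry. So U and V are independent.

yes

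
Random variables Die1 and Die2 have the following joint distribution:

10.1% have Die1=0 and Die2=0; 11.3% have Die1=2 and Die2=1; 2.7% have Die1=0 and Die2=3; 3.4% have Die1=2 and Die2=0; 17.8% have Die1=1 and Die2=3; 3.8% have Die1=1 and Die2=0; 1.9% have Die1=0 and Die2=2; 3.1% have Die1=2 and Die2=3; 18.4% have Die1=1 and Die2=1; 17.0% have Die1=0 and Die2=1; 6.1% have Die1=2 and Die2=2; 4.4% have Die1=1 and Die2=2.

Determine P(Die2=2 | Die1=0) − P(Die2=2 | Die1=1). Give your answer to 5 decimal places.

P(Die1=0) = 0.101 + 0.170 + 0.019 + 0.027 = 0.317; P(Die2=2 | Die1=0) = 0.019/0.317 = 0.059937.
P(Die1=1) = 0.038 + 0.184 + 0.044 + 0.178 = 0.444; P(Die2=2 | Die1=1) = 0.044/0.444 = 0.099099.
Difference = -0.03916.

-0.03916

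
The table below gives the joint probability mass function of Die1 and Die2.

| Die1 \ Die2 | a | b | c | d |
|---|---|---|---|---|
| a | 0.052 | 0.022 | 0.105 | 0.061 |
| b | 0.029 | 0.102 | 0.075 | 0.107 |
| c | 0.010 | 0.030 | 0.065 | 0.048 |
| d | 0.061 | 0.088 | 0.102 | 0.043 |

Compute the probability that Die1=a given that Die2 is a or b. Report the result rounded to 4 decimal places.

0.1878

P(Die2=a) = 0.052 + 0.029 + 0.010 + 0.061 = 0.152.
P(Die2=b) = 0.022 + 0.102 + 0.030 + 0.088 = 0.242.
P(Die2 ∈ {a, b}) = 0.152 + 0.242 = 0.394; P(Die1=a, Die2 ∈ {a, b}) = 0.052 + 0.022 = 0.074.
P(Die1=a | Die2 ∈ {a, b}) = 0.074/0.394 = 0.1878.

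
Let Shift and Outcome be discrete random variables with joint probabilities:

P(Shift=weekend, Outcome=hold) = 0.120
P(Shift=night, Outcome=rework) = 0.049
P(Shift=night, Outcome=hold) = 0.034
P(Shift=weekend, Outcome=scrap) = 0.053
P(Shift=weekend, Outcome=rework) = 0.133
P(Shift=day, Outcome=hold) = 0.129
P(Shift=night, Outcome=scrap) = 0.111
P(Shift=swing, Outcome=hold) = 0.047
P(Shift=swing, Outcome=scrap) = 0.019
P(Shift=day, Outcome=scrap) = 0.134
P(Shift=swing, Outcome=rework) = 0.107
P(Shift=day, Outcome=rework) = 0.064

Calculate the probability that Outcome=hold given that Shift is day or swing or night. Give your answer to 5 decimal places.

P(Shift=day) = 0.064 + 0.134 + 0.129 = 0.327.
P(Shift=swing) = 0.107 + 0.019 + 0.047 = 0.173.
P(Shift=night) = 0.049 + 0.111 + 0.034 = 0.194.
P(Shift ∈ {day, swing, night}) = 0.327 + 0.173 + 0.194 = 0.694; P(Outcome=hold, Shift ∈ {day, swing, night}) = 0.129 + 0.047 + 0.034 = 0.210.
P(Outcome=hold | Shift ∈ {day, swing, night}) = 0.210/0.694 = 0.30259.

0.30259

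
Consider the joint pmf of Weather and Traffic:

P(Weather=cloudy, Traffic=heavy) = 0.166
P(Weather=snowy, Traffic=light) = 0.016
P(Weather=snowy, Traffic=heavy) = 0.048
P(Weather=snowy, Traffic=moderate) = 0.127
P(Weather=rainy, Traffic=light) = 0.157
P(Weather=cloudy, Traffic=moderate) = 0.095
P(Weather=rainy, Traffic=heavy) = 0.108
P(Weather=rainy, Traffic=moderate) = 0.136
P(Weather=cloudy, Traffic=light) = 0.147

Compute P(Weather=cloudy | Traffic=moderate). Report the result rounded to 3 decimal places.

P(Traffic=moderate) = 0.095 + 0.136 + 0.127 = 0.358.
P(Weather=cloudy | Traffic=moderate) = 0.095/0.358 = 0.265.

0.265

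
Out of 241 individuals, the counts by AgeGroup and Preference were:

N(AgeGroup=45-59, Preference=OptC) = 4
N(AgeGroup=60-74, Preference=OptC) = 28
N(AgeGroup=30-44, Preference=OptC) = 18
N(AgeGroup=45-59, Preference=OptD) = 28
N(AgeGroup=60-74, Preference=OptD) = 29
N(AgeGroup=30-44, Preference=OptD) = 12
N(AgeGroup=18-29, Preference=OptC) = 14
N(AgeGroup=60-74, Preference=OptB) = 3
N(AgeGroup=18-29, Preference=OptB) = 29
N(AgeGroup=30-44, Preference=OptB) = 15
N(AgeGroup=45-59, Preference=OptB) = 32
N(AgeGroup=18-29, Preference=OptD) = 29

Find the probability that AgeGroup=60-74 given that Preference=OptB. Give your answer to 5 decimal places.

Total with Preference=OptB: 29 + 15 + 32 + 3 = 79.
P(AgeGroup=60-74 | Preference=OptB) = 3/79 = 0.03797.

0.03797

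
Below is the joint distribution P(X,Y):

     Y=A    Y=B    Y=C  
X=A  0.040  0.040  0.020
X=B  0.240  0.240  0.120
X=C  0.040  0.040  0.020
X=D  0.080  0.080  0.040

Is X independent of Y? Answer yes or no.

yes

Every cell satisfies P(X,Y) = P(X)·P(Y). For instance P(X=A) = 0.100, P(Y=A) = 0.400, and 0.100×0.400 = 0.040 matches the joint entry. So X and Y are independent.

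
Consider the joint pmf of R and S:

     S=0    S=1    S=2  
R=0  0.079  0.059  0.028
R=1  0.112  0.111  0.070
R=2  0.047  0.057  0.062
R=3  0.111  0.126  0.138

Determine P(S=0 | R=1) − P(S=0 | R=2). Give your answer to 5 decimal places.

0.09912

P(R=1) = 0.112 + 0.111 + 0.070 = 0.293; P(S=0 | R=1) = 0.112/0.293 = 0.382253.
P(R=2) = 0.047 + 0.057 + 0.062 = 0.166; P(S=0 | R=2) = 0.047/0.166 = 0.283133.
Difference = 0.09912.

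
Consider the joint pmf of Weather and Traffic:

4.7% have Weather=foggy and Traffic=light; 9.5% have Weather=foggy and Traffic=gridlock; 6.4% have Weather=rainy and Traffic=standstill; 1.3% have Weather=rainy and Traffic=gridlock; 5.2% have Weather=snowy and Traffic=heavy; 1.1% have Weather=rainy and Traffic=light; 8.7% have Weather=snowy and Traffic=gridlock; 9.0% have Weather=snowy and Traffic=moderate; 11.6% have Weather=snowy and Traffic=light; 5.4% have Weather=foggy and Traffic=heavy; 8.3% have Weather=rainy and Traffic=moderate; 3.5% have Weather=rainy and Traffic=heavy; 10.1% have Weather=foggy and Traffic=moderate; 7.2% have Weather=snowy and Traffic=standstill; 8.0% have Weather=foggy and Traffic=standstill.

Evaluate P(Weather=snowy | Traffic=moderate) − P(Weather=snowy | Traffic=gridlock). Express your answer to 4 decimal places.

P(Traffic=moderate) = 0.083 + 0.090 + 0.101 = 0.274; P(Weather=snowy | Traffic=moderate) = 0.090/0.274 = 0.32847.
P(Traffic=gridlock) = 0.013 + 0.087 + 0.095 = 0.195; P(Weather=snowy | Traffic=gridlock) = 0.087/0.195 = 0.44615.
Difference = -0.1177.

-0.1177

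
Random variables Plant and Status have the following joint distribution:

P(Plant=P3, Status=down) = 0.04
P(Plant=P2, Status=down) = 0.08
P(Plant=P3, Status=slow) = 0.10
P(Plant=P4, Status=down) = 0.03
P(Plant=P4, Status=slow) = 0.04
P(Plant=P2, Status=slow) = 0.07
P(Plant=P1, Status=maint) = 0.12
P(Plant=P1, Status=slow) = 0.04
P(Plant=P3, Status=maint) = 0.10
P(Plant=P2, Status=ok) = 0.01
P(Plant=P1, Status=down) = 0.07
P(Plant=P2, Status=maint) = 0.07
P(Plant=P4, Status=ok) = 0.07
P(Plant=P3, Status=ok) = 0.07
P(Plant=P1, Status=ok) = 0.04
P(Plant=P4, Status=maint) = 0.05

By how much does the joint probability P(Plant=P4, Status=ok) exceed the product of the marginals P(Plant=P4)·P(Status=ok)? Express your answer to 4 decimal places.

0.0339

P(Plant=P4) = 0.07 + 0.04 + 0.03 + 0.05 = 0.19.
P(Status=ok) = 0.04 + 0.01 + 0.07 + 0.07 = 0.19.
P(Plant=P4, Status=ok) − P(Plant=P4)P(Status=ok) = 0.07 − 0.19×0.19 = 0.0339.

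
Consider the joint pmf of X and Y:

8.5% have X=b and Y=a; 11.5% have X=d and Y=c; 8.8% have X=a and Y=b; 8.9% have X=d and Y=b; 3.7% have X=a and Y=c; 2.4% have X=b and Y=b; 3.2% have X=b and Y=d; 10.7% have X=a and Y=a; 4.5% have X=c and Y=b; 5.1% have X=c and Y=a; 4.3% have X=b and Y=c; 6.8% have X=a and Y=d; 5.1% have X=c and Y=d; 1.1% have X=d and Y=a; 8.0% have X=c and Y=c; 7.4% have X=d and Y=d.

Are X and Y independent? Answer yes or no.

P(X=d) = 0.289 and P(Y=a) = 0.254, so their product is 0.07341, but P(X=d, Y=a) = 0.011. Since these differ, X and Y are not independent.

no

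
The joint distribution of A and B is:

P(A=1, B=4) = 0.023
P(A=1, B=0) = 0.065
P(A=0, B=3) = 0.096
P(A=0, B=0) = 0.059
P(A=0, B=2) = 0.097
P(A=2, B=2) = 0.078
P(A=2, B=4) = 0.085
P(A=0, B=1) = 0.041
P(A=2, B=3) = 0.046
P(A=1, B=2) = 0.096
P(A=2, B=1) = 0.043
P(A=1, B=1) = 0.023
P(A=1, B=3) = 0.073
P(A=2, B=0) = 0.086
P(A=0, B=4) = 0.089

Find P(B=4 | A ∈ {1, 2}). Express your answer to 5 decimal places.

0.17476

P(A=1) = 0.065 + 0.023 + 0.096 + 0.073 + 0.023 = 0.280.
P(A=2) = 0.086 + 0.043 + 0.078 + 0.046 + 0.085 = 0.338.
P(A ∈ {1, 2}) = 0.280 + 0.338 = 0.618; P(B=4, A ∈ {1, 2}) = 0.023 + 0.085 = 0.108.
P(B=4 | A ∈ {1, 2}) = 0.108/0.618 = 0.17476.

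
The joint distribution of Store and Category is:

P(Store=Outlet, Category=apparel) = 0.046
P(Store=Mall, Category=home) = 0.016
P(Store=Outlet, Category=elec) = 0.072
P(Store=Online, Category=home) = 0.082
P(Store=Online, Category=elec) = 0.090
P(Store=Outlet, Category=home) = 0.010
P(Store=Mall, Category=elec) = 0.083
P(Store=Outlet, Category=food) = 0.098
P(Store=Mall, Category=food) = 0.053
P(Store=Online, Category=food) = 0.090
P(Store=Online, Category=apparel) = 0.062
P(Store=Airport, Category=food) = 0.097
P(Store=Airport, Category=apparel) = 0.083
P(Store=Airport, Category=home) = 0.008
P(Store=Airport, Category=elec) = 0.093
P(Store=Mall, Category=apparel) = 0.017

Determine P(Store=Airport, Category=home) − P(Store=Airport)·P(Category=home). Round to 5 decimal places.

P(Store=Airport) = 0.097 + 0.083 + 0.093 + 0.008 = 0.281.
P(Category=home) = 0.016 + 0.008 + 0.010 + 0.082 = 0.116.
P(Store=Airport, Category=home) − P(Store=Airport)P(Category=home) = 0.008 − 0.281×0.116 = -0.02460.

-0.02460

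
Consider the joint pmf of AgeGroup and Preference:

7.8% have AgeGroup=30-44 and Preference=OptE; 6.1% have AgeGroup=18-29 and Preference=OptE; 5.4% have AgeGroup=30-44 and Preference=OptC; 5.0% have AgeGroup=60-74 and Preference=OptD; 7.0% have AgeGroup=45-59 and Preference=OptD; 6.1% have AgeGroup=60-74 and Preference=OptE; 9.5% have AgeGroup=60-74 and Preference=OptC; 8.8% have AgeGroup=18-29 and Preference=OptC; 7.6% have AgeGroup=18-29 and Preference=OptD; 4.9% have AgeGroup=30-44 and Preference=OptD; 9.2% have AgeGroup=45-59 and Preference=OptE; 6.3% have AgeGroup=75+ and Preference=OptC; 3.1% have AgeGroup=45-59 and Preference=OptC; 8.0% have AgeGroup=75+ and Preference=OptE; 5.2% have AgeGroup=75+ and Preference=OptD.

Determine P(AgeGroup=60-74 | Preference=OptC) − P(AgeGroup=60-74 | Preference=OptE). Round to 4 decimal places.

0.1230

P(Preference=OptC) = 0.088 + 0.054 + 0.031 + 0.095 + 0.063 = 0.331; P(AgeGroup=60-74 | Preference=OptC) = 0.095/0.331 = 0.28701.
P(Preference=OptE) = 0.061 + 0.078 + 0.092 + 0.061 + 0.080 = 0.372; P(AgeGroup=60-74 | Preference=OptE) = 0.061/0.372 = 0.16398.
Difference = 0.1230.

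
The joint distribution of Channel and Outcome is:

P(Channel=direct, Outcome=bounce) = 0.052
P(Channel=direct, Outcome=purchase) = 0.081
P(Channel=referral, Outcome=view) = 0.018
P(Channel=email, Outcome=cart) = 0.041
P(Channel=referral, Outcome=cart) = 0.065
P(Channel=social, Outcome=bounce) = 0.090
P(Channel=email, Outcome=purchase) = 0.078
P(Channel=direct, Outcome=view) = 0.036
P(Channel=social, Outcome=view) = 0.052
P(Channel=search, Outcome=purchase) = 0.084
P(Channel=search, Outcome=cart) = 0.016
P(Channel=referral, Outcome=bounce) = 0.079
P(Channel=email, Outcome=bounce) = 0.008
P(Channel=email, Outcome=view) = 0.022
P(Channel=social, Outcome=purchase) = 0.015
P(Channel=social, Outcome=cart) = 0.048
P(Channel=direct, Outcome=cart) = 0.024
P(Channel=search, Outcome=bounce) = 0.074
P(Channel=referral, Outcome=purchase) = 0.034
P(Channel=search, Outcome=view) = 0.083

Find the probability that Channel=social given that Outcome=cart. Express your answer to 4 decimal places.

P(Outcome=cart) = 0.041 + 0.016 + 0.048 + 0.024 + 0.065 = 0.194.
P(Channel=social | Outcome=cart) = 0.048/0.194 = 0.2474.

0.2474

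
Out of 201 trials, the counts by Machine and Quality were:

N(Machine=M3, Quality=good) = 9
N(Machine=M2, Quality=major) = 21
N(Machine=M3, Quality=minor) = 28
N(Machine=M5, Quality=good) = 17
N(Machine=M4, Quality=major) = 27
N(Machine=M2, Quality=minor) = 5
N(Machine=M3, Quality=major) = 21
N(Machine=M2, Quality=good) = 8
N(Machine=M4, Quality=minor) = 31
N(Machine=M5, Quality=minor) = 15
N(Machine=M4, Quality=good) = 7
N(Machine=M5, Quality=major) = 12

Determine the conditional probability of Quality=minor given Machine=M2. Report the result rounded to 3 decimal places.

Total with Machine=M2: 8 + 5 + 21 = 34.
P(Quality=minor | Machine=M2) = 5/34 = 0.147.

0.147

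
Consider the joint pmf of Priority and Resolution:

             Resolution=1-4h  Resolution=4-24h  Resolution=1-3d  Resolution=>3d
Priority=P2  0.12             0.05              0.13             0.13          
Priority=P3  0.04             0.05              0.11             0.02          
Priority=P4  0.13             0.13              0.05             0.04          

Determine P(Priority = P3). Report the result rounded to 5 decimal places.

P(Priority=P3) = 0.04 + 0.05 + 0.11 + 0.02 = 0.22.

0.22000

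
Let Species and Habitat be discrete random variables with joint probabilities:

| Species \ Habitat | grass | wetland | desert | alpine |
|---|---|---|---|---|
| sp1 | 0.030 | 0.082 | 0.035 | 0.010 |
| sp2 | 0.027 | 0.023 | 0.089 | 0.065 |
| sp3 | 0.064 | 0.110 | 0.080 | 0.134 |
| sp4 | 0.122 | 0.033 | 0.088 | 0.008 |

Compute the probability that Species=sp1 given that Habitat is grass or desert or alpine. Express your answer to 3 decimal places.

0.100

P(Habitat=grass) = 0.030 + 0.027 + 0.064 + 0.122 = 0.243.
P(Habitat=desert) = 0.035 + 0.089 + 0.080 + 0.088 = 0.292.
P(Habitat=alpine) = 0.010 + 0.065 + 0.134 + 0.008 = 0.217.
P(Habitat ∈ {grass, desert, alpine}) = 0.243 + 0.292 + 0.217 = 0.752; P(Species=sp1, Habitat ∈ {grass, desert, alpine}) = 0.030 + 0.035 + 0.010 = 0.075.
P(Species=sp1 | Habitat ∈ {grass, desert, alpine}) = 0.075/0.752 = 0.100.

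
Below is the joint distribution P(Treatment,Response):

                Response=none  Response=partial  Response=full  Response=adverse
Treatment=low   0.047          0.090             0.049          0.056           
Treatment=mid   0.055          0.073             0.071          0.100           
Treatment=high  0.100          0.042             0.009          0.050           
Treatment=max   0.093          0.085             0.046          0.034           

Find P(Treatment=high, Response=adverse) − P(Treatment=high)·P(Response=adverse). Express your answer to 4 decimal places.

P(Treatment=high) = 0.100 + 0.042 + 0.009 + 0.050 = 0.201.
P(Response=adverse) = 0.056 + 0.100 + 0.050 + 0.034 = 0.240.
P(Treatment=high, Response=adverse) − P(Treatment=high)P(Response=adverse) = 0.050 − 0.201×0.240 = 0.0018.

0.0018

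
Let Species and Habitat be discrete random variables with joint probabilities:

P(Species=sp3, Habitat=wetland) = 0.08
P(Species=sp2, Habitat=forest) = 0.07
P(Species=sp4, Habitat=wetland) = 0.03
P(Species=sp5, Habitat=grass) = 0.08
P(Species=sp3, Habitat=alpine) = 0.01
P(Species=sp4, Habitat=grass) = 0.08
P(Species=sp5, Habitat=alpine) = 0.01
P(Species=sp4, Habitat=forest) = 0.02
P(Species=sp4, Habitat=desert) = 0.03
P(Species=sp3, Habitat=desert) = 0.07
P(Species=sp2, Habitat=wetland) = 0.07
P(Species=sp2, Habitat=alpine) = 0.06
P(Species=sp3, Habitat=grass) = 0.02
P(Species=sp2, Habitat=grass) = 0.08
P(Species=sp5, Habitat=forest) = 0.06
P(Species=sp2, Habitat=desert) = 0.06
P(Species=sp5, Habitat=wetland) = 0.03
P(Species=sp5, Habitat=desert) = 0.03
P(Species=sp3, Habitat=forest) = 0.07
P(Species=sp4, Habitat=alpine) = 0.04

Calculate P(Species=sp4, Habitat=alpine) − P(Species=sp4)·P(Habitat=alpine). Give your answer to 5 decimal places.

0.01600

P(Species=sp4) = 0.02 + 0.08 + 0.03 + 0.03 + 0.04 = 0.20.
P(Habitat=alpine) = 0.06 + 0.01 + 0.04 + 0.01 = 0.12.
P(Species=sp4, Habitat=alpine) − P(Species=sp4)P(Habitat=alpine) = 0.04 − 0.20×0.12 = 0.01600.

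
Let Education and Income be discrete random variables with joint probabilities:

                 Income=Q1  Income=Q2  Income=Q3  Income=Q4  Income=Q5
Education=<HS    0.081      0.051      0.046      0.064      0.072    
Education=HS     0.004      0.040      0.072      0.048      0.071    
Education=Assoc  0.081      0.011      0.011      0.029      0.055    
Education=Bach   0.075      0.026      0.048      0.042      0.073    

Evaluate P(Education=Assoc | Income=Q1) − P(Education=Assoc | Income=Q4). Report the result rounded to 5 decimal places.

0.17763

P(Income=Q1) = 0.081 + 0.004 + 0.081 + 0.075 = 0.241; P(Education=Assoc | Income=Q1) = 0.081/0.241 = 0.336100.
P(Income=Q4) = 0.064 + 0.048 + 0.029 + 0.042 = 0.183; P(Education=Assoc | Income=Q4) = 0.029/0.183 = 0.158470.
Difference = 0.17763.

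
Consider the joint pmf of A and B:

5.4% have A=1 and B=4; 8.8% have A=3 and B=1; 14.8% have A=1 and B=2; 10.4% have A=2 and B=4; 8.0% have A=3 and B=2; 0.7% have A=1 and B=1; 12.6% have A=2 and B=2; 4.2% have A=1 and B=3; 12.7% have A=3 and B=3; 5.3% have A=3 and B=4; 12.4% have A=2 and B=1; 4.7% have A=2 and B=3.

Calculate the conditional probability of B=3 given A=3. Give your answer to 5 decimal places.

P(A=3) = 0.088 + 0.080 + 0.127 + 0.053 = 0.348.
P(B=3 | A=3) = 0.127/0.348 = 0.36494.

0.36494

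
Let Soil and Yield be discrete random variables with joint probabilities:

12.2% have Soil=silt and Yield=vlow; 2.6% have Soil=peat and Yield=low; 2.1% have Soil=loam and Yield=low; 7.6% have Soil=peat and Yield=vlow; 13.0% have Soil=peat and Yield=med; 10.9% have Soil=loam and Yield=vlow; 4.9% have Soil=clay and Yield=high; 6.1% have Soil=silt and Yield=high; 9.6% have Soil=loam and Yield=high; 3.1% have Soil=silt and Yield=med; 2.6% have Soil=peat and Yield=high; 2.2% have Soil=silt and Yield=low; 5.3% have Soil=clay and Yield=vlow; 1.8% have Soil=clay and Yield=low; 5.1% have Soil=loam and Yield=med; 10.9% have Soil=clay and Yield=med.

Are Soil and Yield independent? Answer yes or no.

P(Soil=peat) = 0.258 and P(Yield=med) = 0.321, so their product is 0.08282, but P(Soil=peat, Yield=med) = 0.130. Since these differ, Soil and Yield are not independent.

no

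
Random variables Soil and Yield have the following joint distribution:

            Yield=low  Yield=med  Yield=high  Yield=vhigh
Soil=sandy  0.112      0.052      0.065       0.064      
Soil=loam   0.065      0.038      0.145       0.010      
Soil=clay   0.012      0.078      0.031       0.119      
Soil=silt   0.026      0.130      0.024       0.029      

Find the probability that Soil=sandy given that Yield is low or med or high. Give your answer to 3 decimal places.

0.294

P(Yield=low) = 0.112 + 0.065 + 0.012 + 0.026 = 0.215.
P(Yield=med) = 0.052 + 0.038 + 0.078 + 0.130 = 0.298.
P(Yield=high) = 0.065 + 0.145 + 0.031 + 0.024 = 0.265.
P(Yield ∈ {low, med, high}) = 0.215 + 0.298 + 0.265 = 0.778; P(Soil=sandy, Yield ∈ {low, med, high}) = 0.112 + 0.052 + 0.065 = 0.229.
P(Soil=sandy | Yield ∈ {low, med, high}) = 0.229/0.778 = 0.294.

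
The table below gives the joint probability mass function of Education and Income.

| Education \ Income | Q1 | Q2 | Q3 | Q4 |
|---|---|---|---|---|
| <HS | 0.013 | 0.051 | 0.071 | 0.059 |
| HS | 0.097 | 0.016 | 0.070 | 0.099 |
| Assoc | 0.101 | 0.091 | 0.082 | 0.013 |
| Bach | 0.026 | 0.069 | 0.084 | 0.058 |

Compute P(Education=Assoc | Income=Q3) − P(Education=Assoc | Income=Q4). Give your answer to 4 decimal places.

P(Income=Q3) = 0.071 + 0.070 + 0.082 + 0.084 = 0.307; P(Education=Assoc | Income=Q3) = 0.082/0.307 = 0.26710.
P(Income=Q4) = 0.059 + 0.099 + 0.013 + 0.058 = 0.229; P(Education=Assoc | Income=Q4) = 0.013/0.229 = 0.05677.
Difference = 0.2103.

0.2103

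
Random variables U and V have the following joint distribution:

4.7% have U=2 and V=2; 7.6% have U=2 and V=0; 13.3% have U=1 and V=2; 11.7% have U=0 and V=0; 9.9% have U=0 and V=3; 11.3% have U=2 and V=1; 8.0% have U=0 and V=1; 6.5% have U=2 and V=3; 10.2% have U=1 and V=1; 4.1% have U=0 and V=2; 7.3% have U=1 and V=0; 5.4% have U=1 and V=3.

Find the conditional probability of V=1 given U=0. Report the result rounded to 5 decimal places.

P(U=0) = 0.117 + 0.080 + 0.041 + 0.099 = 0.337.
P(V=1 | U=0) = 0.080/0.337 = 0.23739.

0.23739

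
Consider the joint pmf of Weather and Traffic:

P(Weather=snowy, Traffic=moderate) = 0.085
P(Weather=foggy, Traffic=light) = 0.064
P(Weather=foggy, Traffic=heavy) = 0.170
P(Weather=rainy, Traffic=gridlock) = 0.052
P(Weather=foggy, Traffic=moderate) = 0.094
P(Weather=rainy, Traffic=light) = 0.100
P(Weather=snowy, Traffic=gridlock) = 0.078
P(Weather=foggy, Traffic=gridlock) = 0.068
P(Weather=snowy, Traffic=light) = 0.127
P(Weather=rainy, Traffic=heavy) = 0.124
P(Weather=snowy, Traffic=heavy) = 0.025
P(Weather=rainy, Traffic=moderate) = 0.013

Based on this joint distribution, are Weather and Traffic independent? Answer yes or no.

P(Weather=snowy) = 0.315 and P(Traffic=heavy) = 0.319, so their product is 0.10049, but P(Weather=snowy, Traffic=heavy) = 0.025. Since these differ, Weather and Traffic are not independent.

no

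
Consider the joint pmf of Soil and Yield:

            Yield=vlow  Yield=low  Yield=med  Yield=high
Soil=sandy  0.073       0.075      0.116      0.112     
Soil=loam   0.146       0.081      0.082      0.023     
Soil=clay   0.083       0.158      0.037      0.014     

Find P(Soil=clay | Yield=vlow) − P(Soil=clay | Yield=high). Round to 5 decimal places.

0.18087

P(Yield=vlow) = 0.073 + 0.146 + 0.083 = 0.302; P(Soil=clay | Yield=vlow) = 0.083/0.302 = 0.274834.
P(Yield=high) = 0.112 + 0.023 + 0.014 = 0.149; P(Soil=clay | Yield=high) = 0.014/0.149 = 0.093960.
Difference = 0.18087.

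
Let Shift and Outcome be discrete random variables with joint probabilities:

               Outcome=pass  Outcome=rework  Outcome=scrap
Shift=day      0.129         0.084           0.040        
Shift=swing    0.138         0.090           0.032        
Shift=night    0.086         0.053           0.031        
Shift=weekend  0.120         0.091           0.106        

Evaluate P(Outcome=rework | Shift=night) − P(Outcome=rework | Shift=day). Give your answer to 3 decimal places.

-0.020

P(Shift=night) = 0.086 + 0.053 + 0.031 = 0.170; P(Outcome=rework | Shift=night) = 0.053/0.170 = 0.3118.
P(Shift=day) = 0.129 + 0.084 + 0.040 = 0.253; P(Outcome=rework | Shift=day) = 0.084/0.253 = 0.3320.
Difference = -0.020.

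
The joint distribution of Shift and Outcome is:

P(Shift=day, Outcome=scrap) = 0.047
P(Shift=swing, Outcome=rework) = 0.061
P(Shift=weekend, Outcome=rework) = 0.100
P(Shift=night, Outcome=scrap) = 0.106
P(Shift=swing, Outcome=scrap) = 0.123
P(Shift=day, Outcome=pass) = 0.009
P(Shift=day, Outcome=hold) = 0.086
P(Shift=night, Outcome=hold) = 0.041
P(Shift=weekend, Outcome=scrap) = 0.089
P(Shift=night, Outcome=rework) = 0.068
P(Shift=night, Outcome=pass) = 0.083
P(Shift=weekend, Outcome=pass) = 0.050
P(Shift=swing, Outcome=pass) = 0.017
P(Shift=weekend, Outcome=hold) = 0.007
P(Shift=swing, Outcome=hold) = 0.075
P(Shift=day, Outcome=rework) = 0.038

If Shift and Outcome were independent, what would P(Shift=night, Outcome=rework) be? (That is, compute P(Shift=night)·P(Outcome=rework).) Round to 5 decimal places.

P(Shift=night) = 0.083 + 0.068 + 0.106 + 0.041 = 0.298.
P(Outcome=rework) = 0.038 + 0.061 + 0.068 + 0.100 = 0.267.
Product: 0.298 × 0.267 = 0.07957.

0.07957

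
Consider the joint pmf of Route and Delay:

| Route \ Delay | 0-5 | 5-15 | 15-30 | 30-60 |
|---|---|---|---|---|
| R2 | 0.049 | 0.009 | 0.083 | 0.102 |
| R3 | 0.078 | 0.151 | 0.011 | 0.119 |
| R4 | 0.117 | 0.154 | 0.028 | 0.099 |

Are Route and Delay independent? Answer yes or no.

P(Route=R2) = 0.243 and P(Delay=5-15) = 0.314, so their product is 0.07630, but P(Route=R2, Delay=5-15) = 0.009. Since these differ, Route and Delay are not independent.

no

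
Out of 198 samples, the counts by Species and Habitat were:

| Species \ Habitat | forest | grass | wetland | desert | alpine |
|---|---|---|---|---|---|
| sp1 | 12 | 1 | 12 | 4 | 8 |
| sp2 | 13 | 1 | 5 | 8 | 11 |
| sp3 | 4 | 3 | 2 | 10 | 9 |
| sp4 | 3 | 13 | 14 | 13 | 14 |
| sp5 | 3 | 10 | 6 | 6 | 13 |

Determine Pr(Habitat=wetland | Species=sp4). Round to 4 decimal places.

Total with Species=sp4: 3 + 13 + 14 + 13 + 14 = 57.
P(Habitat=wetland | Species=sp4) = 14/57 = 0.2456.

0.2456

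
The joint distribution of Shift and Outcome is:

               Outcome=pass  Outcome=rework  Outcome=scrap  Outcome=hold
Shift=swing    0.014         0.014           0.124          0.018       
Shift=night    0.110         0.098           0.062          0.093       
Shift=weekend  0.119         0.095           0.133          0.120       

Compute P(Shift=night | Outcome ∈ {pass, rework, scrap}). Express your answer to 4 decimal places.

0.3511

P(Outcome=pass) = 0.014 + 0.110 + 0.119 = 0.243.
P(Outcome=rework) = 0.014 + 0.098 + 0.095 = 0.207.
P(Outcome=scrap) = 0.124 + 0.062 + 0.133 = 0.319.
P(Outcome ∈ {pass, rework, scrap}) = 0.243 + 0.207 + 0.319 = 0.769; P(Shift=night, Outcome ∈ {pass, rework, scrap}) = 0.110 + 0.098 + 0.062 = 0.270.
P(Shift=night | Outcome ∈ {pass, rework, scrap}) = 0.270/0.769 = 0.3511.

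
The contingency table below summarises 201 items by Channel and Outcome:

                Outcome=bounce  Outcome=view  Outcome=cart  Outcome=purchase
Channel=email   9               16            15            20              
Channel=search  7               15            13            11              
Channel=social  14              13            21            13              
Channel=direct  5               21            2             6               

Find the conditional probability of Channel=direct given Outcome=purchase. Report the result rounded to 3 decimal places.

0.120

Total with Outcome=purchase: 20 + 11 + 13 + 6 = 50.
P(Channel=direct | Outcome=purchase) = 6/50 = 0.120.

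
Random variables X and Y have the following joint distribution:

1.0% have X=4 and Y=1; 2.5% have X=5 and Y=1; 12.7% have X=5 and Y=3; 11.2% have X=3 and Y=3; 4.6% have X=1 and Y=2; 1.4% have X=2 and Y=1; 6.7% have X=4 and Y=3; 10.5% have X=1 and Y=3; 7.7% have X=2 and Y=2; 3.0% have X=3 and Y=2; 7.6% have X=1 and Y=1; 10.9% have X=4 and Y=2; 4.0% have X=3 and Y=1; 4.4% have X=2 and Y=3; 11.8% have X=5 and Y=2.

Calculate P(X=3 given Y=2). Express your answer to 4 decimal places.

P(Y=2) = 0.046 + 0.077 + 0.030 + 0.109 + 0.118 = 0.380.
P(X=3 | Y=2) = 0.030/0.380 = 0.0789.

0.0789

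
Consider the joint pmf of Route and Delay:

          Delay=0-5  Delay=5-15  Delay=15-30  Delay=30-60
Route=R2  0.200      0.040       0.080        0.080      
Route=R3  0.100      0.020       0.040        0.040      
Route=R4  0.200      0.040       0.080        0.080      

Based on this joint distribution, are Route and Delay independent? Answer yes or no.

Every cell satisfies P(Route,Delay) = P(Route)·P(Delay). For instance P(Route=R4) = 0.400, P(Delay=5-15) = 0.100, and 0.400×0.100 = 0.040 matches the joint entry. So Route and Delay are independent.

yes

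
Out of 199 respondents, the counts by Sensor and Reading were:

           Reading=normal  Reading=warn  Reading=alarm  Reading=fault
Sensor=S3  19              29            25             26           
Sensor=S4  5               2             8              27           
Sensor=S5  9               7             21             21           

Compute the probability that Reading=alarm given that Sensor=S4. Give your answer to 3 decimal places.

0.190

Total with Sensor=S4: 5 + 2 + 8 + 27 = 42.
P(Reading=alarm | Sensor=S4) = 8/42 = 0.190.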